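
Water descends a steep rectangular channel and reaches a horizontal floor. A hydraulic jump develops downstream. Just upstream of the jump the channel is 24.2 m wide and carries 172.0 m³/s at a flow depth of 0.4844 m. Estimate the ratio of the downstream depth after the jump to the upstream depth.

y₂/y₁ = 9.032

q = Q/b = 172.0/24.2 = 7.107 m²/s; V₁ = q/y₁ = 14.67 m/s. Fr₁ = V₁/√(g·y₁) = 6.731.
By Bélanger, y₂/y₁ = ½[√(1 + 8Fr₁²) − 1] = ½[√363.44 − 1] = 9.032.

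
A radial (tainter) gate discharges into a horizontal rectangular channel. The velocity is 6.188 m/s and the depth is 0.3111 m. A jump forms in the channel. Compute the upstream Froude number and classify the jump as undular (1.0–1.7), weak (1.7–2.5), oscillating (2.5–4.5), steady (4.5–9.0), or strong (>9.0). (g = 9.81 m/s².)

Fr₁ = 3.542; oscillating jump

Fr₁ = V₁/√(g·y₁) = 6.188/√(9.81×0.3111) = 3.542.
Fr₁ = 3.542 lies in the oscillating range.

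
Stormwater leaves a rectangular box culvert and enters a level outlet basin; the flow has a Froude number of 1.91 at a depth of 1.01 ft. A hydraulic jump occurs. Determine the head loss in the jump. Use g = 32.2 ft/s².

Fr₁ = 1.91 (given).
Sequent-depth ratio: y₂/y₁ = ½[√(1 + 8Fr₁²) − 1] = ½[√30.18 − 1] = 2.25.
y₂ = 2.25 × 1.01 = 2.27 ft.
Head loss: ΔE = (y₂ − y₁)³/(4y₁y₂) = (2.27 − 1.01)³/(4×1.01×2.27) = 2.00/9.17 = 0.218 ft.

ΔE = 0.218 ft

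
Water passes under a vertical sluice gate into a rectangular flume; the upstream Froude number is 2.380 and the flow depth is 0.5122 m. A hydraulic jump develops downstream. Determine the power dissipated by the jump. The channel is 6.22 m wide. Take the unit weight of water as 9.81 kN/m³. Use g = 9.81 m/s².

P = 50.67 kW

Fr₁ = 2.380 (given).
From the momentum equation for a rectangular channel, y₂/y₁ = ½[√(1 + 8Fr₁²) − 1] = ½[√46.315 − 1] = 2.903.
y₂ = 2.903 × 0.5122 = 1.487 m.
Head loss: ΔE = (y₂ − y₁)³/(4y₁y₂) = (1.487 − 0.5122)³/(4×0.5122×1.487) = 0.9257/3.046 = 0.3039 m.
V₁ = Fr₁·√(g·y₁) = 2.380×√(9.81×0.5122) = 5.335 m/s; q = V₁·y₁ = 2.733 m²/s. Q = q·b = 2.733 × 6.22 = 17.00 m³/s. P = γ·Q·ΔE = 9.81 × 17.00 × 0.3039 = 50.67 kW.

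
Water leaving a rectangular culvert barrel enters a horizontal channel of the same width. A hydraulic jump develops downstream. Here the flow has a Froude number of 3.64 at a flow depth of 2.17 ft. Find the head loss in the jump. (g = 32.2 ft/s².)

Fr₁ = 3.64 (given).
Bélanger equation: y₂/y₁ = ½[√(1 + 8Fr₁²) − 1] = ½[√107.0 − 1] = 4.67.
y₂ = 4.67 × 2.17 = 10.1 ft.
Head loss: ΔE = (y₂ − y₁)³/(4y₁y₂) = (10.1 − 2.17)³/(4×2.17×10.1) = 506/88.0 = 5.75 ft.

ΔE = 5.75 ft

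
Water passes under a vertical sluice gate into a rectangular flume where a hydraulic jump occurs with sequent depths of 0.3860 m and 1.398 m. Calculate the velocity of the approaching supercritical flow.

For a rectangular channel the momentum equation gives q² = ½·g·y₁·y₂·(y₁ + y₂) = ½×9.81×0.3860×1.398×1.784 = 4.722.
q = √4.722 = 2.173 m²/s.
V₁ = q/y₁ = 2.173/0.3860 = 5.630 m/s.

V₁ = 5.630 m/s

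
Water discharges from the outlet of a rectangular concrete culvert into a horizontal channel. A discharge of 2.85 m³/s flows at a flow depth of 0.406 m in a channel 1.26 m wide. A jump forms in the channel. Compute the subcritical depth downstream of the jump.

y₂ = 1.41 m

q = Q/b = 2.85/1.26 = 2.26 m²/s; V₁ = q/y₁ = 5.57 m/s. Fr₁ = V₁/√(g·y₁) = 2.79.
Sequent-depth ratio: y₂/y₁ = ½[√(1 + 8Fr₁²) − 1] = ½[√63.34 − 1] = 3.48.
y₂ = 3.48 × 0.406 = 1.41 m.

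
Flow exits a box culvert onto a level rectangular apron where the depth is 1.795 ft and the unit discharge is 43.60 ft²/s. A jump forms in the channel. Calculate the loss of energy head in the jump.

ΔE = 3.134 ft

V₁ = q/y₁ = 43.60/1.795 = 24.29 ft/s. Fr₁ = V₁/√(g·y₁) = 24.29/√(32.2×1.795) = 3.195.
From the momentum equation for a rectangular channel, y₂/y₁ = ½[√(1 + 8Fr₁²) − 1] = ½[√82.661 − 1] = 4.046.
y₂ = 4.046 × 1.795 = 7.262 ft.
V₂ = q/y₂ = 43.60/7.262 = 6.004 ft/s. E₁ = y₁ + V₁²/2g = 10.96 ft; E₂ = y₂ + V₂²/2g = 7.822 ft. ΔE = E₁ − E₂ = 3.134 ft.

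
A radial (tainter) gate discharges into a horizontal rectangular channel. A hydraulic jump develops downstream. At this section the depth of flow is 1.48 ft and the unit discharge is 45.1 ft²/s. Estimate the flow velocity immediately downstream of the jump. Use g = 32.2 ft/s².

V₁ = q/y₁ = 45.1/1.48 = 30.5 ft/s. Fr₁ = V₁/√(g·y₁) = 30.5/√(32.2×1.48) = 4.41.
By Bélanger, y₂/y₁ = ½[√(1 + 8Fr₁²) − 1] = ½[√156.9 − 1] = 5.76.
y₂ = 5.76 × 1.48 = 8.53 ft.
V₂ = q/y₂ = 45.1/8.53 = 5.29 ft/s.

V₂ = 5.29 ft/s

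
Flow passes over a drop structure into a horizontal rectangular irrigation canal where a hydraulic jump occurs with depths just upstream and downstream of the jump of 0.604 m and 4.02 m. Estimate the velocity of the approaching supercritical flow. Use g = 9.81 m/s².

V₁ = 12.3 m/s

For a rectangular channel the momentum equation gives q² = ½·g·y₁·y₂·(y₁ + y₂) = ½×9.81×0.604×4.02×4.62 = 55.1.
q = √55.1 = 7.42 m²/s.
V₁ = q/y₁ = 7.42/0.604 = 12.3 m/s.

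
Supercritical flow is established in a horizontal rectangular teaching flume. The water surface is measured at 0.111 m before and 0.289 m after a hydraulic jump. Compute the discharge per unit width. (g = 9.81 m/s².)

For a rectangular channel the momentum equation gives q² = ½·g·y₁·y₂·(y₁ + y₂) = ½×9.81×0.111×0.289×0.400 = 0.0629.
q = √0.0629 = 0.251 m²/s.

q = 0.251 m²/s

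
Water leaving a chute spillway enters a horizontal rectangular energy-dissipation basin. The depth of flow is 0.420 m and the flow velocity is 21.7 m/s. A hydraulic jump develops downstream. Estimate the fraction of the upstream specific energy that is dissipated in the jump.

ΔE/E₁ = 0.744 (74.4%)

Fr₁ = V₁/√(g·y₁) = 21.7/√(9.81×0.420) = 10.7.
Bélanger equation: y₂/y₁ = ½[√(1 + 8Fr₁²) − 1] = ½[√915.3 − 1] = 14.6.
y₂ = 14.6 × 0.420 = 6.14 m.
E₁ = y₁ + V₁²/2g = 24.4 m. ΔE = (y₂ − y₁)³/(4y₁y₂) = 18.2 m. ΔE/E₁ = 18.2/24.4 = 0.744.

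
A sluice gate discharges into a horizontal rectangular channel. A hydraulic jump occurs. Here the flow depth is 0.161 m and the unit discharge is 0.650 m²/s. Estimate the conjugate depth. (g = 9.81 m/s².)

V₁ = q/y₁ = 0.650/0.161 = 4.04 m/s. Fr₁ = V₁/√(g·y₁) = 4.04/√(9.81×0.161) = 3.21.
Bélanger equation: y₂/y₁ = ½[√(1 + 8Fr₁²) − 1] = ½[√83.56 − 1] = 4.07.
y₂ = 4.07 × 0.161 = 0.655 m.

y₂ = 0.655 m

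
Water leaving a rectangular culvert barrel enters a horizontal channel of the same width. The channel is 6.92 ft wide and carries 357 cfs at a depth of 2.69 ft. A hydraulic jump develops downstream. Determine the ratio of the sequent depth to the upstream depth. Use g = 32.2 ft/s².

y₂/y₁ = 2.46

q = Q/b = 357/6.92 = 51.6 ft²/s; V₁ = q/y₁ = 19.2 ft/s. Fr₁ = V₁/√(g·y₁) = 2.06.
By Bélanger, y₂/y₁ = ½[√(1 + 8Fr₁²) − 1] = ½[√34.97 − 1] = 2.46.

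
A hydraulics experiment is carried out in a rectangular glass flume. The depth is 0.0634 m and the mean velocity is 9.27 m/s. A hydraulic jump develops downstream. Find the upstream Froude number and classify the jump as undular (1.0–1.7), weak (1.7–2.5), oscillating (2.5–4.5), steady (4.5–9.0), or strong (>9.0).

Fr₁ = 11.8; strong jump

Fr₁ = V₁/√(g·y₁) = 9.27/√(9.81×0.0634) = 11.8.
Fr₁ = 11.8 lies in the strong range.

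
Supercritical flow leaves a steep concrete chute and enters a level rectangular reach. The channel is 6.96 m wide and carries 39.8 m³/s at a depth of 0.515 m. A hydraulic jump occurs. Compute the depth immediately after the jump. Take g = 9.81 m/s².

q = Q/b = 39.8/6.96 = 5.72 m²/s; V₁ = q/y₁ = 11.1 m/s. Fr₁ = V₁/√(g·y₁) = 4.94.
Bélanger equation: y₂/y₁ = ½[√(1 + 8Fr₁²) − 1] = ½[√196.2 − 1] = 6.50.
y₂ = 6.50 × 0.515 = 3.35 m.

y₂ = 3.35 m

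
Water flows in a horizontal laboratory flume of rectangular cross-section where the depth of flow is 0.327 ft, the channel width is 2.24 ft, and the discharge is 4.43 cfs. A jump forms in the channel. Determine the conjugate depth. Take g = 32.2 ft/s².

q = Q/b = 4.43/2.24 = 1.98 ft²/s; V₁ = q/y₁ = 6.05 ft/s. Fr₁ = V₁/√(g·y₁) = 1.86.
Sequent-depth ratio: y₂/y₁ = ½[√(1 + 8Fr₁²) − 1] = ½[√28.79 − 1] = 2.18.
y₂ = 2.18 × 0.327 = 0.714 ft.

y₂ = 0.714 ft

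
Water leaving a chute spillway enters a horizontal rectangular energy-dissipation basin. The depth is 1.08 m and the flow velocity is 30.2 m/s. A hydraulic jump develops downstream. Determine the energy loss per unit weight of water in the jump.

Fr₁ = V₁/√(g·y₁) = 30.2/√(9.81×1.08) = 9.28.
From the momentum equation for a rectangular channel, y₂/y₁ = ½[√(1 + 8Fr₁²) − 1] = ½[√689.7 − 1] = 12.6.
y₂ = 12.6 × 1.08 = 13.6 m.
q = V₁·y₁ = 30.2 × 1.08 = 32.6 m²/s. V₂ = q/y₂ = 32.6/13.6 = 2.39 m/s. E₁ = y₁ + V₁²/2g = 47.6 m; E₂ = y₂ + V₂²/2g = 13.9 m. ΔE = E₁ − E₂ = 33.6 m.

ΔE = 33.6 m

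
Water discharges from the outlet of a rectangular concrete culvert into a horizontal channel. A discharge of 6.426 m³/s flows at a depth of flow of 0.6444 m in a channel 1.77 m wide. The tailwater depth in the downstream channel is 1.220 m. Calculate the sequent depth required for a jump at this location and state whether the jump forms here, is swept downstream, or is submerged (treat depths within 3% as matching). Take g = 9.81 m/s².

y₂ = 1.745 m; the jump is swept downstream

q = Q/b = 6.426/1.77 = 3.631 m²/s; V₁ = q/y₁ = 5.634 m/s. Fr₁ = V₁/√(g·y₁) = 2.241.
Sequent-depth ratio: y₂/y₁ = ½[√(1 + 8Fr₁²) − 1] = ½[√41.169 − 1] = 2.708.
y₂ = 2.708 × 0.6444 = 1.745 m.
Tailwater y_tw = 1.220 m: y_tw < y₂, so the jump is swept downstream.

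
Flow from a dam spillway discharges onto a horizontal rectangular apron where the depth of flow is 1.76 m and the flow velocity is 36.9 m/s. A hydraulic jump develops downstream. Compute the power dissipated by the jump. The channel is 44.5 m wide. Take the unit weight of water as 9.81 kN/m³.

P = 1401715 kW

Fr₁ = V₁/√(g·y₁) = 36.9/√(9.81×1.76) = 8.88.
By Bélanger, y₂/y₁ = ½[√(1 + 8Fr₁²) − 1] = ½[√631.9 − 1] = 12.1.
y₂ = 12.1 × 1.76 = 21.2 m.
Head loss: ΔE = (y₂ − y₁)³/(4y₁y₂) = (21.2 − 1.76)³/(4×1.76×21.2) = 7393/150 = 49.4 m.
q = V₁·y₁ = 36.9 × 1.76 = 64.9 m²/s. Q = q·b = 64.9 × 44.5 = 2890 m³/s. P = γ·Q·ΔE = 9.81 × 2890 × 49.4 = 1401715 kW.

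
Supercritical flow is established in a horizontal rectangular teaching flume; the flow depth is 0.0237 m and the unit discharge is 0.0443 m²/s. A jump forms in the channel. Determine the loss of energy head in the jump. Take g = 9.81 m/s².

V₁ = q/y₁ = 0.0443/0.0237 = 1.87 m/s. Fr₁ = V₁/√(g·y₁) = 1.87/√(9.81×0.0237) = 3.88.
From the momentum equation for a rectangular channel, y₂/y₁ = ½[√(1 + 8Fr₁²) − 1] = ½[√121.2 − 1] = 5.01.
y₂ = 5.01 × 0.0237 = 0.119 m.
Head loss: ΔE = (y₂ − y₁)³/(4y₁y₂) = (0.119 − 0.0237)³/(4×0.0237×0.119) = 0.000855/0.0112 = 0.0761 m.

ΔE = 0.0761 m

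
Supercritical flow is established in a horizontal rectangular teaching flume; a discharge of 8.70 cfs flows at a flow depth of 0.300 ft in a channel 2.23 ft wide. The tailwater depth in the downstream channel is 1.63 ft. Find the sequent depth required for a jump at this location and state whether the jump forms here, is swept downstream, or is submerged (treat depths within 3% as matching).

q = Q/b = 8.70/2.23 = 3.90 ft²/s; V₁ = q/y₁ = 13.0 ft/s. Fr₁ = V₁/√(g·y₁) = 4.18.
From the momentum equation for a rectangular channel, y₂/y₁ = ½[√(1 + 8Fr₁²) − 1] = ½[√141.1 − 1] = 5.44.
y₂ = 5.44 × 0.300 = 1.63 ft.
Tailwater y_tw = 1.63 ft: y_tw ≈ y₂, so the jump forms here.

y₂ = 1.63 ft; the jump forms here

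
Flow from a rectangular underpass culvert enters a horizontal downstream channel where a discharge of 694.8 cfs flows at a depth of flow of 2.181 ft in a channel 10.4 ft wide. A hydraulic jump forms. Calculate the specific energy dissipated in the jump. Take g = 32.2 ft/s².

q = Q/b = 694.8/10.4 = 66.81 ft²/s; V₁ = q/y₁ = 30.63 ft/s. Fr₁ = V₁/√(g·y₁) = 3.655.
Sequent-depth ratio: y₂/y₁ = ½[√(1 + 8Fr₁²) − 1] = ½[√107.89 − 1] = 4.693.
y₂ = 4.693 × 2.181 = 10.24 ft.
V₂ = q/y₂ = 66.81/10.24 = 6.527 ft/s. E₁ = y₁ + V₁²/2g = 16.75 ft; E₂ = y₂ + V₂²/2g = 10.90 ft. ΔE = E₁ − E₂ = 5.853 ft.

ΔE = 5.853 ft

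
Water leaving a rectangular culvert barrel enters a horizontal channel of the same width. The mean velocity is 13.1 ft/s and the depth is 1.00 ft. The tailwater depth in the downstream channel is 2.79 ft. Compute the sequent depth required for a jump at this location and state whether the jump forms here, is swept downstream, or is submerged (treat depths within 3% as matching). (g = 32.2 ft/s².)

Fr₁ = V₁/√(g·y₁) = 13.1/√(32.2×1.00) = 2.31.
By Bélanger, y₂/y₁ = ½[√(1 + 8Fr₁²) − 1] = ½[√43.64 − 1] = 2.80.
y₂ = 2.80 × 1.00 = 2.80 ft.
Tailwater y_tw = 2.79 ft: y_tw ≈ y₂, so the jump forms here.

y₂ = 2.80 ft; the jump forms here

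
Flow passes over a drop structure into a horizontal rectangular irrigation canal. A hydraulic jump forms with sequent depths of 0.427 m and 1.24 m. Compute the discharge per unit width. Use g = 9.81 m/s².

For a rectangular channel the momentum equation gives q² = ½·g·y₁·y₂·(y₁ + y₂) = ½×9.81×0.427×1.24×1.67 = 4.33.
q = √4.33 = 2.08 m²/s.

q = 2.08 m²/s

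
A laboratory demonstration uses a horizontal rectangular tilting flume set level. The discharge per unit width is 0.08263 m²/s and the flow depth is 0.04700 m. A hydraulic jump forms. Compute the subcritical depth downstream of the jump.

V₁ = q/y₁ = 0.08263/0.04700 = 1.758 m/s. Fr₁ = V₁/√(g·y₁) = 1.758/√(9.81×0.04700) = 2.589.
By Bélanger, y₂/y₁ = ½[√(1 + 8Fr₁²) − 1] = ½[√54.629 − 1] = 3.196.
y₂ = 3.196 × 0.04700 = 0.1502 m.

y₂ = 0.1502 m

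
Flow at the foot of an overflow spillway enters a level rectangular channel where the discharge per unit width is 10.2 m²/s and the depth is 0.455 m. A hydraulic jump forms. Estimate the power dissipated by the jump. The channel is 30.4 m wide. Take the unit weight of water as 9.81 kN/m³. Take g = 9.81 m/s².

P = 58841 kW

V₁ = q/y₁ = 10.2/0.455 = 22.4 m/s. Fr₁ = V₁/√(g·y₁) = 22.4/√(9.81×0.455) = 10.6.
Conjugate-depth relation: y₂/y₁ = ½[√(1 + 8Fr₁²) − 1] = ½[√901.7 − 1] = 14.5.
y₂ = 14.5 × 0.455 = 6.60 m.
Head loss: ΔE = (y₂ − y₁)³/(4y₁y₂) = (6.60 − 0.455)³/(4×0.455×6.60) = 232/12.0 = 19.3 m.
Q = q·b = 10.2 × 30.4 = 310 m³/s. P = γ·Q·ΔE = 9.81 × 310 × 19.3 = 58841 kW.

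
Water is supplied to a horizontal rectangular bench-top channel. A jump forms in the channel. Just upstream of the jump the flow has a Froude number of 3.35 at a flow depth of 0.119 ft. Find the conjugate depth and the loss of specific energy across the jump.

Fr₁ = 3.35 (given).
From the momentum equation for a rectangular channel, y₂/y₁ = ½[√(1 + 8Fr₁²) − 1] = ½[√90.78 − 1] = 4.26.
y₂ = 4.26 × 0.119 = 0.507 ft.
Head loss: ΔE = (y₂ − y₁)³/(4y₁y₂) = (0.507 − 0.119)³/(4×0.119×0.507) = 0.0586/0.242 = 0.243 ft.

y₂ = 0.507 ft; ΔE = 0.243 ft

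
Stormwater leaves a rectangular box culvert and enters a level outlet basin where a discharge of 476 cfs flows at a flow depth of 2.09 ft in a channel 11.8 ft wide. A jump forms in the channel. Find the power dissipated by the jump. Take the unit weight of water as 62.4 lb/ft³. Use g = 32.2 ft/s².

P = 63.9 hp

q = Q/b = 476/11.8 = 40.3 ft²/s; V₁ = q/y₁ = 19.3 ft/s. Fr₁ = V₁/√(g·y₁) = 2.35.
From the momentum equation for a rectangular channel, y₂/y₁ = ½[√(1 + 8Fr₁²) − 1] = ½[√45.28 − 1] = 2.86.
y₂ = 2.86 × 2.09 = 5.99 ft.
V₂ = q/y₂ = 40.3/5.99 = 6.74 ft/s. E₁ = y₁ + V₁²/2g = 7.87 ft; E₂ = y₂ + V₂²/2g = 6.69 ft. ΔE = E₁ − E₂ = 1.18 ft.
P = γ·Q·ΔE/550 = 62.4 × 476 × 1.18 / 550 = 63.9 hp.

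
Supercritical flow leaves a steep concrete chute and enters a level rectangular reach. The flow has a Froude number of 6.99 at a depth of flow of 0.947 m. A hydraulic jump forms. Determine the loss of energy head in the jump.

Fr₁ = 6.99 (given).
Sequent-depth ratio: y₂/y₁ = ½[√(1 + 8Fr₁²) − 1] = ½[√391.9 − 1] = 9.40.
y₂ = 9.40 × 0.947 = 8.90 m.
Head loss: ΔE = (y₂ − y₁)³/(4y₁y₂) = (8.90 − 0.947)³/(4×0.947×8.90) = 503/33.7 = 14.9 m.

ΔE = 14.9 m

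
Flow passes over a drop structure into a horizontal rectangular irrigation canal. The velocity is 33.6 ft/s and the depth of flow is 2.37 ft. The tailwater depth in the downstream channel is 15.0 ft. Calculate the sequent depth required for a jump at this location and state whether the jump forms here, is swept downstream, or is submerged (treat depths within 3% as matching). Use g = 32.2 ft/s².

Fr₁ = V₁/√(g·y₁) = 33.6/√(32.2×2.37) = 3.85.
Sequent-depth ratio: y₂/y₁ = ½[√(1 + 8Fr₁²) − 1] = ½[√119.3 − 1] = 4.96.
y₂ = 4.96 × 2.37 = 11.8 ft.
Tailwater y_tw = 15.0 ft: y_tw > y₂, so the jump is submerged.

y₂ = 11.8 ft; the jump is submerged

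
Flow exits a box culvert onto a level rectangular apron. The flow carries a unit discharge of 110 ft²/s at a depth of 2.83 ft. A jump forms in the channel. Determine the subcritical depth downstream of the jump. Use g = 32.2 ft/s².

y₂ = 14.9 ft

V₁ = q/y₁ = 110/2.83 = 38.9 ft/s. Fr₁ = V₁/√(g·y₁) = 38.9/√(32.2×2.83) = 4.07.
By Bélanger, y₂/y₁ = ½[√(1 + 8Fr₁²) − 1] = ½[√133.6 − 1] = 5.28.
y₂ = 5.28 × 2.83 = 14.9 ft.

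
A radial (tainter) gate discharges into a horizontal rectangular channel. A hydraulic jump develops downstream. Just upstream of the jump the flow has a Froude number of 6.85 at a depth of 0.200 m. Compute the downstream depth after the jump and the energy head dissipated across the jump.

Fr₁ = 6.85 (given).
Sequent-depth ratio: y₂/y₁ = ½[√(1 + 8Fr₁²) − 1] = ½[√376.4 − 1] = 9.20.
y₂ = 9.20 × 0.200 = 1.84 m.
V₁ = Fr₁·√(g·y₁) = 6.85×√(9.81×0.200) = 9.59 m/s; q = V₁·y₁ = 1.92 m²/s. V₂ = q/y₂ = 1.92/1.84 = 1.04 m/s. E₁ = y₁ + V₁²/2g = 4.89 m; E₂ = y₂ + V₂²/2g = 1.90 m. ΔE = E₁ − E₂ = 3.00 m.

y₂ = 1.84 m; ΔE = 3.00 m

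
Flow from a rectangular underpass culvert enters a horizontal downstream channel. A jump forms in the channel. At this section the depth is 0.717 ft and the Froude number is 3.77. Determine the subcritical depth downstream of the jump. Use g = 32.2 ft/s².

y₂ = 3.48 ft

Fr₁ = 3.77 (given).
By Bélanger, y₂/y₁ = ½[√(1 + 8Fr₁²) − 1] = ½[√114.7 − 1] = 4.85.
y₂ = 4.85 × 0.717 = 3.48 ft.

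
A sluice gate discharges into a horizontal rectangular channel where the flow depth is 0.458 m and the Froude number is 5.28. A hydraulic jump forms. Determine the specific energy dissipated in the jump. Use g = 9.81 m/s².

ΔE = 3.51 m

Fr₁ = 5.28 (given).
Conjugate-depth relation: y₂/y₁ = ½[√(1 + 8Fr₁²) − 1] = ½[√224.0 − 1] = 6.98.
y₂ = 6.98 × 0.458 = 3.20 m.
Head loss: ΔE = (y₂ − y₁)³/(4y₁y₂) = (3.20 − 0.458)³/(4×0.458×3.20) = 20.6/5.86 = 3.51 m.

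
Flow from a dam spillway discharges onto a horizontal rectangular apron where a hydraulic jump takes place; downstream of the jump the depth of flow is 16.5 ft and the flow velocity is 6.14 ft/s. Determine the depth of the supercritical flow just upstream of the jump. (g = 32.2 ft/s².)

Fr₂ = V₂/√(g·y₂) = 6.14/√(32.2×16.5) = 0.266.
From the momentum equation (using Fr₂), y₁/y₂ = ½[√(1 + 8Fr₂²) − 1] = ½[√1.568 − 1] = 0.126.
y₁ = 0.126 × 16.5 = 2.08 ft.

y₁ = 2.08 ft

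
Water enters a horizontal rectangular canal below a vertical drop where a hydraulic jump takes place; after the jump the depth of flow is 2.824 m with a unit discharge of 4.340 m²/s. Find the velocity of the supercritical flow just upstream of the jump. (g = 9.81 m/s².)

V₂ = q/y₂ = 4.340/2.824 = 1.537 m/s; Fr₂ = V₂/√(g·y₂) = 0.2920.
Applying the sequent-depth relation in reverse, y₁/y₂ = ½[√(1 + 8Fr₂²) − 1] = ½[√1.6820 − 1] = 0.1485.
y₁ = 0.1485 × 2.824 = 0.4193 m.
V₁ = q/y₁ = 4.340/0.4193 = 10.35 m/s.

V₁ = 10.35 m/s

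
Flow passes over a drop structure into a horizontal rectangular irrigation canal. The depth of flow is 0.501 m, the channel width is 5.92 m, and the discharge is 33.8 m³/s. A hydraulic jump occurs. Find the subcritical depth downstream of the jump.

q = Q/b = 33.8/5.92 = 5.71 m²/s; V₁ = q/y₁ = 11.4 m/s. Fr₁ = V₁/√(g·y₁) = 5.14.
Conjugate-depth relation: y₂/y₁ = ½[√(1 + 8Fr₁²) − 1] = ½[√212.4 − 1] = 6.79.
y₂ = 6.79 × 0.501 = 3.40 m.

y₂ = 3.40 m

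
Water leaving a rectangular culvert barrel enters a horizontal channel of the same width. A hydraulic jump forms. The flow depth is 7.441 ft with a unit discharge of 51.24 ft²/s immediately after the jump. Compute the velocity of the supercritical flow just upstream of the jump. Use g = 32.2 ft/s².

V₂ = q/y₂ = 51.24/7.441 = 6.886 ft/s; Fr₂ = V₂/√(g·y₂) = 0.4449.
Since the conjugate-depth ratio holds either way, y₁/y₂ = ½[√(1 + 8Fr₂²) − 1] = ½[√2.5833 − 1] = 0.3036.
y₁ = 0.3036 × 7.441 = 2.259 ft.
V₁ = q/y₁ = 51.24/2.259 = 22.68 ft/s.

V₁ = 22.68 ft/s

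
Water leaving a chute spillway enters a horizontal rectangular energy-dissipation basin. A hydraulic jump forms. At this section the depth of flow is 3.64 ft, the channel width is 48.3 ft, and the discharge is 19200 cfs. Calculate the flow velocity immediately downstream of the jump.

q = Q/b = 19200/48.3 = 398 ft²/s; V₁ = q/y₁ = 109 ft/s. Fr₁ = V₁/√(g·y₁) = 10.1.
Sequent-depth ratio: y₂/y₁ = ½[√(1 + 8Fr₁²) − 1] = ½[√815.0 − 1] = 13.8.
y₂ = 13.8 × 3.64 = 50.1 ft.
V₂ = q/y₂ = 398/50.1 = 7.93 ft/s.

V₂ = 7.93 ft/s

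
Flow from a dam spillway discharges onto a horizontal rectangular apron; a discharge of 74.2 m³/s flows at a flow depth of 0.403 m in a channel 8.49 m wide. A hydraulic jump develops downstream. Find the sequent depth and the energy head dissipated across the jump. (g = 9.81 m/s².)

y₂ = 6.02 m; ΔE = 18.2 m

q = Q/b = 74.2/8.49 = 8.74 m²/s; V₁ = q/y₁ = 21.7 m/s. Fr₁ = V₁/√(g·y₁) = 10.9.
Conjugate-depth relation: y₂/y₁ = ½[√(1 + 8Fr₁²) − 1] = ½[√952.7 − 1] = 14.9.
y₂ = 14.9 × 0.403 = 6.02 m.
V₂ = q/y₂ = 8.74/6.02 = 1.45 m/s. E₁ = y₁ + V₁²/2g = 24.4 m; E₂ = y₂ + V₂²/2g = 6.13 m. ΔE = E₁ − E₂ = 18.2 m.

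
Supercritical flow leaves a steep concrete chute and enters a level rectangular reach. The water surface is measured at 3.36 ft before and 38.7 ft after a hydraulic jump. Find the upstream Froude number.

For a rectangular channel the momentum equation gives q² = ½·g·y₁·y₂·(y₁ + y₂) = ½×32.2×3.36×38.7×42.1 = 88053.
q = √88053 = 297 ft²/s.
V₁ = q/y₁ = 88.3 ft/s; Fr₁ = V₁/√(g·y₁) = 8.49.

Fr₁ = 8.49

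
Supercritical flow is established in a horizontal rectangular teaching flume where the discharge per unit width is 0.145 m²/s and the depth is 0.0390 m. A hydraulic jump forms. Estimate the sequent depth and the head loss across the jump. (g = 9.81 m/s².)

y₂ = 0.313 m; ΔE = 0.420 m

V₁ = q/y₁ = 0.145/0.0390 = 3.72 m/s. Fr₁ = V₁/√(g·y₁) = 3.72/√(9.81×0.0390) = 6.01.
Sequent-depth ratio: y₂/y₁ = ½[√(1 + 8Fr₁²) − 1] = ½[√290.0 − 1] = 8.02.
y₂ = 8.02 × 0.0390 = 0.313 m.
Head loss: ΔE = (y₂ − y₁)³/(4y₁y₂) = (0.313 − 0.0390)³/(4×0.0390×0.313) = 0.0205/0.0488 = 0.420 m.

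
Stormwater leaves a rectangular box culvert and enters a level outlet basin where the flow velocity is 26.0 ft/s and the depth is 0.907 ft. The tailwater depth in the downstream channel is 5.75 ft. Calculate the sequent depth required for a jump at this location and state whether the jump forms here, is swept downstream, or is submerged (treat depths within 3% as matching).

Fr₁ = V₁/√(g·y₁) = 26.0/√(32.2×0.907) = 4.81.
Sequent-depth ratio: y₂/y₁ = ½[√(1 + 8Fr₁²) − 1] = ½[√186.2 − 1] = 6.32.
y₂ = 6.32 × 0.907 = 5.73 ft.
Tailwater y_tw = 5.75 ft: y_tw ≈ y₂, so the jump forms here.

y₂ = 5.73 ft; the jump forms here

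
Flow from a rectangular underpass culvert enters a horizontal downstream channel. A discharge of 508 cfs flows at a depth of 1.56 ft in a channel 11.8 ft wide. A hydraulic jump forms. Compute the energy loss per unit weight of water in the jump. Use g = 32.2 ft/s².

ΔE = 5.07 ft

q = Q/b = 508/11.8 = 43.1 ft²/s; V₁ = q/y₁ = 27.6 ft/s. Fr₁ = V₁/√(g·y₁) = 3.89.
Conjugate-depth relation: y₂/y₁ = ½[√(1 + 8Fr₁²) − 1] = ½[√122.3 − 1] = 5.03.
y₂ = 5.03 × 1.56 = 7.85 ft.
V₂ = q/y₂ = 43.1/7.85 = 5.49 ft/s. E₁ = y₁ + V₁²/2g = 13.4 ft; E₂ = y₂ + V₂²/2g = 8.31 ft. ΔE = E₁ − E₂ = 5.07 ft.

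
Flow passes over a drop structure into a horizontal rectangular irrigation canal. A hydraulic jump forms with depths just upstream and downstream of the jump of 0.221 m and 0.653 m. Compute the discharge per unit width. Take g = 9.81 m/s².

For a rectangular channel the momentum equation gives q² = ½·g·y₁·y₂·(y₁ + y₂) = ½×9.81×0.221×0.653×0.874 = 0.619.
q = √0.619 = 0.787 m²/s.

q = 0.787 m²/s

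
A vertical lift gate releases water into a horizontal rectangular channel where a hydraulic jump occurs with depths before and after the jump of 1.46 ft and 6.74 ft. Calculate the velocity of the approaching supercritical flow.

V₁ = 24.7 ft/s

For a rectangular channel the momentum equation gives q² = ½·g·y₁·y₂·(y₁ + y₂) = ½×32.2×1.46×6.74×8.20 = 1299.
q = √1299 = 36.0 ft²/s.
V₁ = q/y₁ = 36.0/1.46 = 24.7 ft/s.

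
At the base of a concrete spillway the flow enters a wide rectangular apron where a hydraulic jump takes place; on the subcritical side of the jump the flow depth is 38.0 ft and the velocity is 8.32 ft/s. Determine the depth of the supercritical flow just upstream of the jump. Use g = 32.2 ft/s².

Fr₂ = V₂/√(g·y₂) = 8.32/√(32.2×38.0) = 0.238.
From the momentum equation (using Fr₂), y₁/y₂ = ½[√(1 + 8Fr₂²) − 1] = ½[√1.453 − 1] = 0.103.
y₁ = 0.103 × 38.0 = 3.90 ft.

y₁ = 3.90 ft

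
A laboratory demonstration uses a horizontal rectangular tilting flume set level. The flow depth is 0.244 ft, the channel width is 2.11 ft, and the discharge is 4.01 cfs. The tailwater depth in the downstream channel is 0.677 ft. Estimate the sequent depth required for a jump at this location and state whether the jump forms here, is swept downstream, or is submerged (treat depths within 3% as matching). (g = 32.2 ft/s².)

y₂ = 0.845 ft; the jump is swept downstream

q = Q/b = 4.01/2.11 = 1.90 ft²/s; V₁ = q/y₁ = 7.79 ft/s. Fr₁ = V₁/√(g·y₁) = 2.78.
Sequent-depth ratio: y₂/y₁ = ½[√(1 + 8Fr₁²) − 1] = ½[√62.77 − 1] = 3.46.
y₂ = 3.46 × 0.244 = 0.845 ft.
Tailwater y_tw = 0.677 ft: y_tw < y₂, so the jump is swept downstream.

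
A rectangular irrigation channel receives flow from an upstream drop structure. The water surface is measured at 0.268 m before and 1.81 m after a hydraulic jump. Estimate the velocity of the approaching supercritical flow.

For a rectangular channel the momentum equation gives q² = ½·g·y₁·y₂·(y₁ + y₂) = ½×9.81×0.268×1.81×2.08 = 4.94.
q = √4.94 = 2.22 m²/s.
V₁ = q/y₁ = 2.22/0.268 = 8.30 m/s.

V₁ = 8.30 m/s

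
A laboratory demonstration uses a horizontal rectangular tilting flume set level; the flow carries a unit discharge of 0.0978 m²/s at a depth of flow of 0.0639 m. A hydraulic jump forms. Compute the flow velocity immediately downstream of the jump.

V₂ = 0.672 m/s

V₁ = q/y₁ = 0.0978/0.0639 = 1.53 m/s. Fr₁ = V₁/√(g·y₁) = 1.53/√(9.81×0.0639) = 1.93.
Sequent-depth ratio: y₂/y₁ = ½[√(1 + 8Fr₁²) − 1] = ½[√30.89 − 1] = 2.28.
y₂ = 2.28 × 0.0639 = 0.146 m.
V₂ = q/y₂ = 0.0978/0.146 = 0.672 m/s.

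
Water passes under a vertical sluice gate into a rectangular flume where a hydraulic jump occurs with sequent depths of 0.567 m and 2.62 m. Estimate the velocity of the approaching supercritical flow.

For a rectangular channel the momentum equation gives q² = ½·g·y₁·y₂·(y₁ + y₂) = ½×9.81×0.567×2.62×3.19 = 23.2.
q = √23.2 = 4.82 m²/s.
V₁ = q/y₁ = 4.82/0.567 = 8.50 m/s.

V₁ = 8.50 m/s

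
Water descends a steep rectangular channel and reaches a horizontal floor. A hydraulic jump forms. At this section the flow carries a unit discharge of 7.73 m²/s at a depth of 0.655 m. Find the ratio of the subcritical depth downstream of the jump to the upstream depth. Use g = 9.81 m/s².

V₁ = q/y₁ = 7.73/0.655 = 11.8 m/s. Fr₁ = V₁/√(g·y₁) = 11.8/√(9.81×0.655) = 4.66.
Conjugate-depth relation: y₂/y₁ = ½[√(1 + 8Fr₁²) − 1] = ½[√174.4 − 1] = 6.10.

y₂/y₁ = 6.10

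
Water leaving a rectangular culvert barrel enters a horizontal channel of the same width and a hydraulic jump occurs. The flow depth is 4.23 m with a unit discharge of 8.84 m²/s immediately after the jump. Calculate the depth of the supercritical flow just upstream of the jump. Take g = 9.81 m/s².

y₁ = 0.755 m

V₂ = q/y₂ = 8.84/4.23 = 2.09 m/s; Fr₂ = V₂/√(g·y₂) = 0.324.
The Bélanger relation is symmetric: y₁/y₂ = ½[√(1 + 8Fr₂²) − 1] = ½[√1.842 − 1] = 0.179.
y₁ = 0.179 × 4.23 = 0.755 m.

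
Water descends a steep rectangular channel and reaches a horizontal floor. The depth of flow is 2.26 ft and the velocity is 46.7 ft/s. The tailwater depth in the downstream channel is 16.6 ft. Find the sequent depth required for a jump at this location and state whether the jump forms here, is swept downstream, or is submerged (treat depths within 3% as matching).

y₂ = 16.4 ft; the jump forms here

Fr₁ = V₁/√(g·y₁) = 46.7/√(32.2×2.26) = 5.47.
Conjugate-depth relation: y₂/y₁ = ½[√(1 + 8Fr₁²) − 1] = ½[√240.8 − 1] = 7.26.
y₂ = 7.26 × 2.26 = 16.4 ft.
Tailwater y_tw = 16.6 ft: y_tw ≈ y₂, so the jump forms here.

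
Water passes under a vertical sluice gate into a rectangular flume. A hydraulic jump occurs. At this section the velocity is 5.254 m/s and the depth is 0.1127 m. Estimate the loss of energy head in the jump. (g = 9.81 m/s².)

ΔE = 0.7452 m

Fr₁ = V₁/√(g·y₁) = 5.254/√(9.81×0.1127) = 4.997.
From the momentum equation for a rectangular channel, y₂/y₁ = ½[√(1 + 8Fr₁²) − 1] = ½[√200.75 − 1] = 6.584.
y₂ = 6.584 × 0.1127 = 0.7420 m.
Head loss: ΔE = (y₂ − y₁)³/(4y₁y₂) = (0.7420 − 0.1127)³/(4×0.1127×0.7420) = 0.2493/0.3345 = 0.7452 m.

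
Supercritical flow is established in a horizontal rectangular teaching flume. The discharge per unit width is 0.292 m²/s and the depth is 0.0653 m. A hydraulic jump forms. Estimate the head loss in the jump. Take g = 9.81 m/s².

ΔE = 0.582 m

V₁ = q/y₁ = 0.292/0.0653 = 4.47 m/s. Fr₁ = V₁/√(g·y₁) = 4.47/√(9.81×0.0653) = 5.59.
Sequent-depth ratio: y₂/y₁ = ½[√(1 + 8Fr₁²) − 1] = ½[√250.7 − 1] = 7.42.
y₂ = 7.42 × 0.0653 = 0.484 m.
Head loss: ΔE = (y₂ − y₁)³/(4y₁y₂) = (0.484 − 0.0653)³/(4×0.0653×0.484) = 0.0736/0.127 = 0.582 m.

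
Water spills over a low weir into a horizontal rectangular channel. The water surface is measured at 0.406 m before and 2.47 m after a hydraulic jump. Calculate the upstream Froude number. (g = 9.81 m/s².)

For a rectangular channel the momentum equation gives q² = ½·g·y₁·y₂·(y₁ + y₂) = ½×9.81×0.406×2.47×2.88 = 14.1.
q = √14.1 = 3.76 m²/s.
V₁ = q/y₁ = 9.26 m/s; Fr₁ = V₁/√(g·y₁) = 4.64.

Fr₁ = 4.64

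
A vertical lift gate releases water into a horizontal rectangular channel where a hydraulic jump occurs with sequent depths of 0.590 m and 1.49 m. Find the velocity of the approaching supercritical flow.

V₁ = 5.08 m/s

For a rectangular channel the momentum equation gives q² = ½·g·y₁·y₂·(y₁ + y₂) = ½×9.81×0.590×1.49×2.08 = 8.97.
q = √8.97 = 2.99 m²/s.
V₁ = q/y₁ = 2.99/0.590 = 5.08 m/s.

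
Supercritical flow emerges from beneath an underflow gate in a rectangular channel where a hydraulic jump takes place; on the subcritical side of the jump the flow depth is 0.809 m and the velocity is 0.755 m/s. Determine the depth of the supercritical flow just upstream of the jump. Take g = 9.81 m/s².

Fr₂ = V₂/√(g·y₂) = 0.755/√(9.81×0.809) = 0.268.
The Bélanger relation is symmetric: y₁/y₂ = ½[√(1 + 8Fr₂²) − 1] = ½[√1.575 − 1] = 0.127.
y₁ = 0.127 × 0.809 = 0.103 m.

y₁ = 0.103 m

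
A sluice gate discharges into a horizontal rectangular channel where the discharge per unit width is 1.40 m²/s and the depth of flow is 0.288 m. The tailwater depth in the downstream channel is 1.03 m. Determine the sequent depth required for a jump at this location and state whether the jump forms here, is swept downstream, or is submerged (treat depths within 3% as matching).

y₂ = 1.04 m; the jump forms here

V₁ = q/y₁ = 1.40/0.288 = 4.86 m/s. Fr₁ = V₁/√(g·y₁) = 4.86/√(9.81×0.288) = 2.89.
By Bélanger, y₂/y₁ = ½[√(1 + 8Fr₁²) − 1] = ½[√67.91 − 1] = 3.62.
y₂ = 3.62 × 0.288 = 1.04 m.
Tailwater y_tw = 1.03 m: y_tw ≈ y₂, so the jump forms here.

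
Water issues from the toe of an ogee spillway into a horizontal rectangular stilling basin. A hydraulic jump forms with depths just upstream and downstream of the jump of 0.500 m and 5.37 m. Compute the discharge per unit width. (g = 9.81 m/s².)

q = 8.79 m²/s

For a rectangular channel the momentum equation gives q² = ½·g·y₁·y₂·(y₁ + y₂) = ½×9.81×0.500×5.37×5.87 = 77.3.
q = √77.3 = 8.79 m²/s.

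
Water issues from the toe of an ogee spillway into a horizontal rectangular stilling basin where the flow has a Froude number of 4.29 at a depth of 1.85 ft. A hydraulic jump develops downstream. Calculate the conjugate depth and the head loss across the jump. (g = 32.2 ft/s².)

Fr₁ = 4.29 (given).
By Bélanger, y₂/y₁ = ½[√(1 + 8Fr₁²) − 1] = ½[√148.2 − 1] = 5.59.
y₂ = 5.59 × 1.85 = 10.3 ft.
V₁ = Fr₁·√(g·y₁) = 4.29×√(32.2×1.85) = 33.1 ft/s; q = V₁·y₁ = 61.3 ft²/s. V₂ = q/y₂ = 61.3/10.3 = 5.93 ft/s. E₁ = y₁ + V₁²/2g = 18.9 ft; E₂ = y₂ + V₂²/2g = 10.9 ft. ΔE = E₁ − E₂ = 7.99 ft.

y₂ = 10.3 ft; ΔE = 7.99 ft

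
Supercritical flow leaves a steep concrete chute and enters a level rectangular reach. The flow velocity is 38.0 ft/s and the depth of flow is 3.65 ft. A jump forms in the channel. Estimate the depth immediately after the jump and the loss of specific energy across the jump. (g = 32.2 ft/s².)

y₂ = 16.4 ft; ΔE = 8.60 ft

Fr₁ = V₁/√(g·y₁) = 38.0/√(32.2×3.65) = 3.51.
From the momentum equation for a rectangular channel, y₂/y₁ = ½[√(1 + 8Fr₁²) − 1] = ½[√99.29 − 1] = 4.48.
y₂ = 4.48 × 3.65 = 16.4 ft.
Head loss: ΔE = (y₂ − y₁)³/(4y₁y₂) = (16.4 − 3.65)³/(4×3.65×16.4) = 2053/239 = 8.60 ft.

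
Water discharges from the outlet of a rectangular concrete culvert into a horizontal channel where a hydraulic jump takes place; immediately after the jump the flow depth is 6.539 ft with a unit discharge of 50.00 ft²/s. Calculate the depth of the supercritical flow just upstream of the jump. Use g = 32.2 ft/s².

y₁ = 2.599 ft

V₂ = q/y₂ = 50.00/6.539 = 7.646 ft/s; Fr₂ = V₂/√(g·y₂) = 0.5270.
Since the conjugate-depth ratio holds either way, y₁/y₂ = ½[√(1 + 8Fr₂²) − 1] = ½[√3.2215 − 1] = 0.3974.
y₁ = 0.3974 × 6.539 = 2.599 ft.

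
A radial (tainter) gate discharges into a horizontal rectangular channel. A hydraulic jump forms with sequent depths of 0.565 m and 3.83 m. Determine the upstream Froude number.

For a rectangular channel the momentum equation gives q² = ½·g·y₁·y₂·(y₁ + y₂) = ½×9.81×0.565×3.83×4.39 = 46.6.
q = √46.6 = 6.83 m²/s.
V₁ = q/y₁ = 12.1 m/s; Fr₁ = V₁/√(g·y₁) = 5.13.

Fr₁ = 5.13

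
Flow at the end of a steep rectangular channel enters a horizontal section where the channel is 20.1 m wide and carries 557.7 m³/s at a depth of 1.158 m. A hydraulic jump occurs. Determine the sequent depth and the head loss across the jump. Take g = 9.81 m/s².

q = Q/b = 557.7/20.1 = 27.75 m²/s; V₁ = q/y₁ = 23.96 m/s. Fr₁ = V₁/√(g·y₁) = 7.109.
Sequent-depth ratio: y₂/y₁ = ½[√(1 + 8Fr₁²) − 1] = ½[√405.30 − 1] = 9.566.
y₂ = 9.566 × 1.158 = 11.08 m.
Head loss: ΔE = (y₂ − y₁)³/(4y₁y₂) = (11.08 − 1.158)³/(4×1.158×11.08) = 976.0/51.31 = 19.02 m.

y₂ = 11.08 m; ΔE = 19.02 m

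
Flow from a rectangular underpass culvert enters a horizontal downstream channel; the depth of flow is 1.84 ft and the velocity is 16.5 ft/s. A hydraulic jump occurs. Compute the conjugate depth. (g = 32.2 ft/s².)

y₂ = 4.73 ft

Fr₁ = V₁/√(g·y₁) = 16.5/√(32.2×1.84) = 2.14.
Bélanger equation: y₂/y₁ = ½[√(1 + 8Fr₁²) − 1] = ½[√37.76 − 1] = 2.57.
y₂ = 2.57 × 1.84 = 4.73 ft.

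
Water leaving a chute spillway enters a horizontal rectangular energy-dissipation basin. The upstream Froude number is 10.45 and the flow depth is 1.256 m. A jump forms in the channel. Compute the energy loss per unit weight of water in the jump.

Fr₁ = 10.45 (given).
Bélanger equation: y₂/y₁ = ½[√(1 + 8Fr₁²) − 1] = ½[√874.62 − 1] = 14.29.
y₂ = 14.29 × 1.256 = 17.94 m.
Head loss: ΔE = (y₂ − y₁)³/(4y₁y₂) = (17.94 − 1.256)³/(4×1.256×17.94) = 4648/90.15 = 51.55 m.

ΔE = 51.55 m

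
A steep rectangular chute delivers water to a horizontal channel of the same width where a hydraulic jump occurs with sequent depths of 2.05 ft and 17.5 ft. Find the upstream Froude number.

For a rectangular channel the momentum equation gives q² = ½·g·y₁·y₂·(y₁ + y₂) = ½×32.2×2.05×17.5×19.6 = 11292.
q = √11292 = 106 ft²/s.
V₁ = q/y₁ = 51.8 ft/s; Fr₁ = V₁/√(g·y₁) = 6.38.

Fr₁ = 6.38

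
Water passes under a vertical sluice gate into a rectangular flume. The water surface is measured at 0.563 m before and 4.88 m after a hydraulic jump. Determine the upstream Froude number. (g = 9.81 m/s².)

For a rectangular channel the momentum equation gives q² = ½·g·y₁·y₂·(y₁ + y₂) = ½×9.81×0.563×4.88×5.44 = 73.4.
q = √73.4 = 8.56 m²/s.
V₁ = q/y₁ = 15.2 m/s; Fr₁ = V₁/√(g·y₁) = 6.47.

Fr₁ = 6.47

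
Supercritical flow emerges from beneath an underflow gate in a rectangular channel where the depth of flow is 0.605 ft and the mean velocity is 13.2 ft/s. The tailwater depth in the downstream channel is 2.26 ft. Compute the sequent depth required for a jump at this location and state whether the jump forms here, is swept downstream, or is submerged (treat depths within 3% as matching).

Fr₁ = V₁/√(g·y₁) = 13.2/√(32.2×0.605) = 2.99.
From the momentum equation for a rectangular channel, y₂/y₁ = ½[√(1 + 8Fr₁²) − 1] = ½[√72.55 − 1] = 3.76.
y₂ = 3.76 × 0.605 = 2.27 ft.
Tailwater y_tw = 2.26 ft: y_tw ≈ y₂, so the jump forms here.

y₂ = 2.27 ft; the jump forms here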